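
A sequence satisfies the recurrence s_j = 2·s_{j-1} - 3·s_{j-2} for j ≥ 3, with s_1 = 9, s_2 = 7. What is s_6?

Iterate the recurrence:
s_3 = -13, s_4 = -47, s_5 = -55, s_6 = 31.

31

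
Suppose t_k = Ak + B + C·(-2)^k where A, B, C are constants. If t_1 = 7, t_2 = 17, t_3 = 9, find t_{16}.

Plug in k = 1, 2, 3: A + B - 2C = 7; 2A + B + 4C = 17; 3A + B - 8C = 9.
Subtracting the first from the second: A + 6C = 10.
Subtracting the second from the third: A - 12C = -8.
Solving: C = 1, A = 4, then B = 5.
Hence t_{16} = 4·16 + 5 + 1·65536 = 65605.

65605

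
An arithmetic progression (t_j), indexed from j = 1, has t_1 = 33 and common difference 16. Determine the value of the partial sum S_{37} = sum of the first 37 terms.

11877

t_j = 33 + (j - 1)·16.
t_{37} = 609; S = 37·(33 + 609)/2 = 11877.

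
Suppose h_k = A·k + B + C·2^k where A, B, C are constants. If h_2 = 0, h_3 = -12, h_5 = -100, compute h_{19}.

Write the equations: 2A + B + 4C = 0; 3A + B + 8C = -12; 5A + B + 32C = -100.
Subtracting the first from the second: A + 4C = -12.
Subtracting the second from the third: 2A + 24C = -88.
Solving: C = -4, A = 4, then B = 8.
Hence h_{19} = 4·19 + 8 + (-4)·524288 = -2097068.

-2097068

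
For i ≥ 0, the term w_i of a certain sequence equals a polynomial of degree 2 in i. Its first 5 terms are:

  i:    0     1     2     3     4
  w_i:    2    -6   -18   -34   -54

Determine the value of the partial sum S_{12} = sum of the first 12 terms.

1st diffs: -8, -12, -16, -20.
2nd diffs: -4, -4, -4 (constant).
Newton forward-difference form: w_i = 2 + (-8)·C(i,1) + (-4)·C(i,2).
Continuing: …, -78, -106, -138, -174, …, w_{11} = -306.
Summing i = 0..11 (12 terms) gives -1384.

-1384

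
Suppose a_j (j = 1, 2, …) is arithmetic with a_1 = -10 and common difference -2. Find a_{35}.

-78

a_j = -10 + (j - 1)·(-2).
a_{35} = -10 + 34·(-2) = -78.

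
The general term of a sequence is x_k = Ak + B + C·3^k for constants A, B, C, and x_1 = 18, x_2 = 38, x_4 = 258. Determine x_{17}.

387420530

The three given values yield: A + B + 3C = 18; 2A + B + 9C = 38; 4A + B + 81C = 258.
Subtracting the first from the second: A + 6C = 20.
Subtracting the second from the third: 2A + 72C = 220.
Solving: C = 3, A = 2, then B = 7.
Hence x_{17} = 2·17 + 7 + 3·129140163 = 387420530.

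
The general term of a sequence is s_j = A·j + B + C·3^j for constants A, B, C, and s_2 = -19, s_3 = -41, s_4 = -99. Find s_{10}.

The three given values yield: 2A + B + 9C = -19; 3A + B + 27C = -41; 4A + B + 81C = -99.
Subtracting the first from the second: A + 18C = -22.
Subtracting the second from the third: A + 54C = -58.
Solving: C = -1, A = -4, then B = -2.
So s_j = -4·j + (-2) + (-1)·3^j; at j=10 this is -59091.

-59091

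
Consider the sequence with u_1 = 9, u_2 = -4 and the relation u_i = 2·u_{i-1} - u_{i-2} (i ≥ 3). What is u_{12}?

-134

Compute successive terms:
u_3 = -17  u_4 = -30  u_5 = -43  u_6 = -56  u_7 = -69  u_8 = -82  u_9 = -95  u_{10} = -108  u_{11} = -121  u_{12} = -134.
(Characteristic roots are 1 and 1.)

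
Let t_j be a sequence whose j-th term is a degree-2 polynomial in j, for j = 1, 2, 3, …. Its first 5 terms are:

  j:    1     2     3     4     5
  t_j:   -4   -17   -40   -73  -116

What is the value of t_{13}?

-820

1st diffs: -13, -23, -33, -43.
2nd diffs: -10, -10, -10 (constant).
So t_j = -5j^2 + 2j - 1.
Evaluating at j = 13 gives t_{13} = -820.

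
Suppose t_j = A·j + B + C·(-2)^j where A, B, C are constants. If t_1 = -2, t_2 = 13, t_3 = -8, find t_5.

-50

Plug in j = 1, 2, 3: A + B - 2C = -2; 2A + B + 4C = 13; 3A + B - 8C = -8.
Subtracting the first from the second: A + 6C = 15.
Subtracting the second from the third: A - 12C = -21.
Solving: C = 2, A = 3, then B = -1.
So t_j = 3·j + (-1) + 2·(-2)^j; at j=5 this is -50.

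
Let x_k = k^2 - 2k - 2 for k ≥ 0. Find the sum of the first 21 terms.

Over k = 0..20: Σk = 210, Σk² = 2870.
Total = (1)·2870 + (-2)·210 + (-2)·21 = 2408.

2408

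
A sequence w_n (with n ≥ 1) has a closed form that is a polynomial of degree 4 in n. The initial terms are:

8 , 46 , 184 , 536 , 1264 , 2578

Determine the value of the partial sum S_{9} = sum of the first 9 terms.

30252

1st diffs: 38, 138, 352, 728, 1314.
2nd diffs: 100, 214, 376, 586.
3rd diffs: 114, 162, 210.
4th diffs: 48, 48 (constant).
So w_n = 2n^4 - n^3 + 6n^2 - 3n + 4.
Continuing: 4736, 8044, 12856.
Summing n = 1..9 (9 terms) gives 30252.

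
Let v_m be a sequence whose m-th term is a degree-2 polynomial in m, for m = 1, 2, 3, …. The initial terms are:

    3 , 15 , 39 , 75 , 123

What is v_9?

435

1st diffs: 12, 24, 36, 48.
2nd diffs: 12, 12, 12 (constant).
Newton forward-difference form: v_m = 3 + 12·C(m-1,1) + 12·C(m-1,2).
At m = 9: m-1 = 8, so v_9 = 3 + 96 + 336 = 435.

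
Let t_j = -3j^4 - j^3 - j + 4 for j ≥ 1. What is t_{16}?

t_{16} = -3·16^4 - 1·16^3 - 1·16 + 4 = -200716.

-200716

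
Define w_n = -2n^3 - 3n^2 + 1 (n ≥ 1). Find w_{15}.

-7424

w_{15} = -2·15^3 - 3·15^2 + 1 = -7424.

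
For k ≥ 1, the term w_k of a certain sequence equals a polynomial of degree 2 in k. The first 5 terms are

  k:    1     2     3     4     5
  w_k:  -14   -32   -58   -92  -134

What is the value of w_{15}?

1st diffs: -18, -26, -34, -42.
2nd diffs: -8, -8, -8 (constant).
Newton forward-difference form: w_k = -14 + (-18)·C(k-1,1) + (-8)·C(k-1,2).
At k = 15: k-1 = 14, so w_{15} = -14 - 252 - 728 = -994.

-994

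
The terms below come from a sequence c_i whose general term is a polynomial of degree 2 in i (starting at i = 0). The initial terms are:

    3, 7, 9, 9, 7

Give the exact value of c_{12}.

1st diffs: 4, 2, 0, -2.
2nd diffs: -2, -2, -2 (constant).
Newton forward-difference form: c_i = 3 + 4·C(i,1) + (-2)·C(i,2).
At i = 12: i = 12, so c_{12} = 3 + 48 - 132 = -81.

-81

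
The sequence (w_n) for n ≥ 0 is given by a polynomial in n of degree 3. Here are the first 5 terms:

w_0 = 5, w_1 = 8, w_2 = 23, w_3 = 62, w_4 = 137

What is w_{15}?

1st diffs: 3, 15, 39, 75.
2nd diffs: 12, 24, 36.
3rd diffs: 12, 12 (constant).
Newton forward-difference form: w_n = 5 + 3·C(n,1) + 12·C(n,2) + 12·C(n,3).
At n = 15: n = 15, so w_{15} = 5 + 45 + 1260 + 5460 = 6770.

6770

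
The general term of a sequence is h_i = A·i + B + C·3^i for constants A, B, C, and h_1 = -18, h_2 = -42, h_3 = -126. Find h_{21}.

At i = 1, 2, 3: A + B + 3C = -18; 2A + B + 9C = -42; 3A + B + 27C = -126.
Subtracting the first from the second: A + 6C = -24.
Subtracting the second from the third: A + 18C = -84.
Solving: C = -5, A = 6, then B = -9.
Therefore h_{21} = 126 + (-9) + (-5)·10460353203 = -52301765898.

-52301765898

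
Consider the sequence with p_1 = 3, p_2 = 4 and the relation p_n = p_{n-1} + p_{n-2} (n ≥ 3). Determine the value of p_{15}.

2207

p_3 = 7  p_4 = 11  p_5 = 18  …  p_{12} = 521  p_{13} = 843  p_{14} = 1364  p_{15} = 2207.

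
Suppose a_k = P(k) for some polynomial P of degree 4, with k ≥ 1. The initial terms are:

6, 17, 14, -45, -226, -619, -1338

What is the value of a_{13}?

-21906

1st diffs: 11, -3, -59, -181, -393, -719.
2nd diffs: -14, -56, -122, -212, -326.
3rd diffs: -42, -66, -90, -114.
4th diffs: -24, -24, -24 (constant).
Newton forward-difference form: a_k = 6 + 11·C(k-1,1) + (-14)·C(k-1,2) + (-42)·C(k-1,3) + (-24)·C(k-1,4).
At k = 13: k-1 = 12, so a_{13} = 6 + 132 - 924 - 9240 - 11880 = -21906.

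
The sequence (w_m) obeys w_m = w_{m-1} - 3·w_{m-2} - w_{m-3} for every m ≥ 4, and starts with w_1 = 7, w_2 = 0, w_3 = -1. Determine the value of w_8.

-12

w_4 = -8; w_5 = -5; w_6 = 20; w_7 = 43; w_8 = -12.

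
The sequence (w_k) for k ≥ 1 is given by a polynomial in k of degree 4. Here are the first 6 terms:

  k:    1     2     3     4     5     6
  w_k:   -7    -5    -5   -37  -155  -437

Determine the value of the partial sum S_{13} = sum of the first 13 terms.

-52845

1st diffs: 2, 0, -32, -118, -282.
2nd diffs: -2, -32, -86, -164.
3rd diffs: -30, -54, -78.
4th diffs: -24, -24 (constant).
Newton forward-difference form: w_k = -7 + 2·C(k-1,1) + (-2)·C(k-1,2) + (-30)·C(k-1,3) + (-24)·C(k-1,4).
Continuing: …, -985, -1925, -3407, -5605, …, w_{13} = -18595.
Summing k = 1..13 (13 terms) gives -52845.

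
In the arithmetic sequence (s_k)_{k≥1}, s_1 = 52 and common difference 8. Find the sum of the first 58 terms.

16240

s_k = 52 + (k - 1)·8.
s_{58} = 508; S = 58·(52 + 508)/2 = 16240.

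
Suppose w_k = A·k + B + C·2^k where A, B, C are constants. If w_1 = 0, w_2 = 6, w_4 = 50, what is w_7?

492

Write the equations: A + B + 2C = 0; 2A + B + 4C = 6; 4A + B + 16C = 50.
Subtracting the first from the second: A + 2C = 6.
Subtracting the second from the third: 2A + 12C = 44.
Solving: C = 4, A = -2, then B = -6.
Hence w_7 = -2·7 + (-6) + 4·128 = 492.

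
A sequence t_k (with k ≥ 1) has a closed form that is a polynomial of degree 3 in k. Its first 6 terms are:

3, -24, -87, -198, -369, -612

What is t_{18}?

-13512

1st diffs: -27, -63, -111, -171, -243.
2nd diffs: -36, -48, -60, -72.
3rd diffs: -12, -12, -12 (constant).
So t_k = -2k^3 - 6k^2 + 5k + 6.
Evaluating at k = 18 gives t_{18} = -13512.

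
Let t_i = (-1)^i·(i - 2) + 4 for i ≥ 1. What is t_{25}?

(-1)^25 = -1; i - 2 at i=25 is 23; so t_{25} = -19.

-19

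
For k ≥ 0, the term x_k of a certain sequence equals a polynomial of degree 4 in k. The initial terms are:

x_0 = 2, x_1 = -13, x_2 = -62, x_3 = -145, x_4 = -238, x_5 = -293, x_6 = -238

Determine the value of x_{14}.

20722

1st diffs: -15, -49, -83, -93, -55, 55.
2nd diffs: -34, -34, -10, 38, 110.
3rd diffs: 0, 24, 48, 72.
4th diffs: 24, 24, 24 (constant).
So x_k = k^4 - 6k^3 - 6k^2 - 4k + 2.
Evaluating at k = 14 gives x_{14} = 20722.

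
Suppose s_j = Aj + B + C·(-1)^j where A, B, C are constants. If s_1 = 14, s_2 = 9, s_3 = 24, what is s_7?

44

The three given values yield: A + B - C = 14; 2A + B + C = 9; 3A + B - C = 24.
Subtracting the first from the second: A + 2C = -5.
Subtracting the second from the third: A - 2C = 15.
Solving: C = -5, A = 5, then B = 4.
Therefore s_7 = 35 + 4 + (-5)·(-1) = 44.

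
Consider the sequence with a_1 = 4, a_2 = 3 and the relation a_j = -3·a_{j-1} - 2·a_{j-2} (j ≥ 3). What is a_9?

Applying the relation repeatedly:
a_3 = -17;  a_4 = 45;  a_5 = -101;  a_6 = 213;  a_7 = -437;  a_8 = 885;  a_9 = -1781.
(Characteristic roots are -1 and -2.)

-1781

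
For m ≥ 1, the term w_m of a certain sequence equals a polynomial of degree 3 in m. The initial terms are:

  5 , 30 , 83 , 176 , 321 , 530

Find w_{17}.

1st diffs: 25, 53, 93, 145, 209.
2nd diffs: 28, 40, 52, 64.
3rd diffs: 12, 12, 12 (constant).
So w_m = 2m^3 + 2m^2 + 5m - 4.
Evaluating at m = 17 gives w_{17} = 10485.

10485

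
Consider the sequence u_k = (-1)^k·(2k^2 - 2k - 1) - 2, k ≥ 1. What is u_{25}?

(-1)^25 = -1; 2k^2 - 2k - 1 at k=25 is 1199; so u_{25} = -1201.

-1201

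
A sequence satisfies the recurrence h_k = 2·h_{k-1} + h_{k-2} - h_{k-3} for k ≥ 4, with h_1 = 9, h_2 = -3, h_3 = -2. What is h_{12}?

Applying the relation repeatedly:
h_4 = -16; h_5 = -31; h_6 = -76; h_7 = -167; h_8 = -379; h_9 = -849; h_{10} = -1910; h_{11} = -4290; h_{12} = -9641.

-9641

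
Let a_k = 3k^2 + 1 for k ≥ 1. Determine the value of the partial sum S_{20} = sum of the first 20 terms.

Over k = 1..20: Σk = 210, Σk² = 2870.
Total = (3)·2870 + (1)·20 = 8630.

8630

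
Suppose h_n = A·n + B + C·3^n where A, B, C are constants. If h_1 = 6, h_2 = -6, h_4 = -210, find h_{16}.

-129140058

The three given values yield: A + B + 3C = 6; 2A + B + 9C = -6; 4A + B + 81C = -210.
Subtracting the first from the second: A + 6C = -12.
Subtracting the second from the third: 2A + 72C = -204.
Solving: C = -3, A = 6, then B = 9.
Hence h_{16} = 6·16 + 9 + (-3)·43046721 = -129140058.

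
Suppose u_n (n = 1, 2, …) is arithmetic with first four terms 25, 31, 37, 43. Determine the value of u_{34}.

Common difference d = 6.
u_n = 25 + (n - 1)·6.
u_{34} = 25 + 33·6 = 223.

223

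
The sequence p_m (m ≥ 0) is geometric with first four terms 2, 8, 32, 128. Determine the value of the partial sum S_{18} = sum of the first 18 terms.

45812984490

Common ratio r = 4.
p_m = 2·4^(m-0).
S = 2·(4^18 - 1)/(4 - 1) = 2·(68719476736 - 1)/(3) = 45812984490.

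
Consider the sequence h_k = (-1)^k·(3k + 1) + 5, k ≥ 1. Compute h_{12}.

42

(-1)^12 = 1; 3k + 1 at k=12 is 37; so h_{12} = 42.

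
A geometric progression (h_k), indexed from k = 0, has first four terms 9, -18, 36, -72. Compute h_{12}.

Common ratio r = -2.
h_k = 9·(-2)^(k-0).
h_{12} = 9·(-2)^12 = 36864.

36864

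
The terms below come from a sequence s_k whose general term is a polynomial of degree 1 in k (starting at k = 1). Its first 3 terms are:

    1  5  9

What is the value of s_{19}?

1st diffs: 4, 4 (constant).
So s_k = 4k - 3.
Evaluating at k = 19 gives s_{19} = 73.

73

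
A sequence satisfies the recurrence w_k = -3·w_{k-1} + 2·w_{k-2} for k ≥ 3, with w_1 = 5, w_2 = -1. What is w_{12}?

-1080137

w_3 = 13  w_4 = -41  w_5 = 149  w_6 = -529  w_7 = 1885  w_8 = -6713  w_9 = 23909  w_{10} = -85153  w_{11} = 303277  w_{12} = -1080137.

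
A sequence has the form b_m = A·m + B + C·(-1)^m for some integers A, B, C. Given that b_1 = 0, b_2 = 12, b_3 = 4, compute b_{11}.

20

Plug in m = 1, 2, 3: A + B - C = 0; 2A + B + C = 12; 3A + B - C = 4.
Subtracting the first from the second: A + 2C = 12.
Subtracting the second from the third: A - 2C = -8.
Solving: C = 5, A = 2, then B = 3.
So b_m = 2·m + 3 + 5·(-1)^m; at m=11 this is 20.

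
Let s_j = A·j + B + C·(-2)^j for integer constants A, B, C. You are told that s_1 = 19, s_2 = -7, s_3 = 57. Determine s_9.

2601

The three given values yield: A + B - 2C = 19; 2A + B + 4C = -7; 3A + B - 8C = 57.
Subtracting the first from the second: A + 6C = -26.
Subtracting the second from the third: A - 12C = 64.
Solving: C = -5, A = 4, then B = 5.
Hence s_9 = 4·9 + 5 + (-5)·(-512) = 2601.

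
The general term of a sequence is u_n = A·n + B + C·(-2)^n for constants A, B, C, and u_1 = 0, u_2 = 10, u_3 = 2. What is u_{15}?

Write the equations: A + B - 2C = 0; 2A + B + 4C = 10; 3A + B - 8C = 2.
Subtracting the first from the second: A + 6C = 10.
Subtracting the second from the third: A - 12C = -8.
Solving: C = 1, A = 4, then B = -2.
So u_n = 4·n + (-2) + 1·(-2)^n; at n=15 this is -32710.

-32710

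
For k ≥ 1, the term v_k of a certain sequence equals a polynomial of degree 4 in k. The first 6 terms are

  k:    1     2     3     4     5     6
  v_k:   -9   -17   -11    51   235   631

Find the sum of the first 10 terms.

16098

1st diffs: -8, 6, 62, 184, 396.
2nd diffs: 14, 56, 122, 212.
3rd diffs: 42, 66, 90.
4th diffs: 24, 24 (constant).
So v_k = k^4 - 3k^3 - 2k - 5.
Continuing: 1353, 2539, 4351, 6975.
Summing k = 1..10 (10 terms) gives 16098.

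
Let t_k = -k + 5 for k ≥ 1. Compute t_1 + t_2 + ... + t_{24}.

Over k = 1..24: Σk = 300.
Total = (-1)·300 + (5)·24 = -180.

-180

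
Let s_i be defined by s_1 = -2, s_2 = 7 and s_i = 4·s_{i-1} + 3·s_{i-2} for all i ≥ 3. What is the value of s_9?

Step forward from the initial values:
s_3 = 22; s_4 = 109; s_5 = 502; s_6 = 2335; s_7 = 10846; s_8 = 50389; s_9 = 234094.

234094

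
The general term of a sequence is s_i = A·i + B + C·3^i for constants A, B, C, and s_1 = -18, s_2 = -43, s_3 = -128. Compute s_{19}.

-5811307248

Write the equations: A + B + 3C = -18; 2A + B + 9C = -43; 3A + B + 27C = -128.
Subtracting the first from the second: A + 6C = -25.
Subtracting the second from the third: A + 18C = -85.
Solving: C = -5, A = 5, then B = -8.
So s_i = 5·i + (-8) + (-5)·3^i; at i=19 this is -5811307248.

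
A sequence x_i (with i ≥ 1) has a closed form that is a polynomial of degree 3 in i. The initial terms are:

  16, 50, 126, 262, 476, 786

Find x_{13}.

1st diffs: 34, 76, 136, 214, 310.
2nd diffs: 42, 60, 78, 96.
3rd diffs: 18, 18, 18 (constant).
Newton forward-difference form: x_i = 16 + 34·C(i-1,1) + 42·C(i-1,2) + 18·C(i-1,3).
At i = 13: i-1 = 12, so x_{13} = 16 + 408 + 2772 + 3960 = 7156.

7156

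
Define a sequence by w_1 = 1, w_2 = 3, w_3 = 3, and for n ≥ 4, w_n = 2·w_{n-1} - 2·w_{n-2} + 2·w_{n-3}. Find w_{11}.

Step forward from the initial values:
w_4 = 2  w_5 = 4  w_6 = 10  w_7 = 16  w_8 = 20  w_9 = 28  w_{10} = 48  w_{11} = 80.

80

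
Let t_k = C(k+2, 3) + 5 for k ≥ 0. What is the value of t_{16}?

C(18, 3) = 816, so t_{16} = 821.

821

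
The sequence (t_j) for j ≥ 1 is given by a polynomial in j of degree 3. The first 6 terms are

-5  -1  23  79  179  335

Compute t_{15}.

1st diffs: 4, 24, 56, 100, 156.
2nd diffs: 20, 32, 44, 56.
3rd diffs: 12, 12, 12 (constant).
Newton forward-difference form: t_j = -5 + 4·C(j-1,1) + 20·C(j-1,2) + 12·C(j-1,3).
At j = 15: j-1 = 14, so t_{15} = -5 + 56 + 1820 + 4368 = 6239.

6239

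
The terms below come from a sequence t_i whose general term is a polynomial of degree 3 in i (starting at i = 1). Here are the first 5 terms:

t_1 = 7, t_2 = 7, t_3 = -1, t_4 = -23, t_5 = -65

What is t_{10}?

-785

1st diffs: 0, -8, -22, -42.
2nd diffs: -8, -14, -20.
3rd diffs: -6, -6 (constant).
Newton forward-difference form: t_i = 7 + (-8)·C(i-1,2) + (-6)·C(i-1,3).
At i = 10: i-1 = 9, so t_{10} = 7 - 288 - 504 = -785.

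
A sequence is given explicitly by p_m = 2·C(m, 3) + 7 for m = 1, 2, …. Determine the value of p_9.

175

C(9, 3) = 84, so p_9 = 175.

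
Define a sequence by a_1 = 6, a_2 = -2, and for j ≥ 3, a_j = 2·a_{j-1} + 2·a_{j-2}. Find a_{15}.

891392

Iterate the recurrence:
a_3 = 8, a_4 = 12, a_5 = 40, …, a_{12} = 43712, a_{13} = 119424, a_{14} = 326272, a_{15} = 891392.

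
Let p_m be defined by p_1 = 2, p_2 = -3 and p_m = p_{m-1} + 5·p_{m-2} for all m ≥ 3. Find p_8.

57

Compute successive terms:
p_3 = 7  p_4 = -8  p_5 = 27  p_6 = -13  p_7 = 122  p_8 = 57.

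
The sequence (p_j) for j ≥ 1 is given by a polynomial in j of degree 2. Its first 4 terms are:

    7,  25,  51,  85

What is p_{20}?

1st diffs: 18, 26, 34.
2nd diffs: 8, 8 (constant).
Newton forward-difference form: p_j = 7 + 18·C(j-1,1) + 8·C(j-1,2).
At j = 20: j-1 = 19, so p_{20} = 7 + 342 + 1368 = 1717.

1717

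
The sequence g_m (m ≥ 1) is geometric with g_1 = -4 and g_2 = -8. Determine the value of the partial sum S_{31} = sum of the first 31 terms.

-8589934588

Common ratio r = 2.
g_m = (-4)·2^(m-1).
S = (-4)·(2^31 - 1)/(2 - 1) = (-4)·(2147483648 - 1)/(1) = -8589934588.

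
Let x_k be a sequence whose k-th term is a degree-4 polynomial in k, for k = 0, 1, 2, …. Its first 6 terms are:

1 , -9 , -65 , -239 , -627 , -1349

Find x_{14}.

-54557

1st diffs: -10, -56, -174, -388, -722.
2nd diffs: -46, -118, -214, -334.
3rd diffs: -72, -96, -120.
4th diffs: -24, -24 (constant).
Newton forward-difference form: x_k = 1 + (-10)·C(k,1) + (-46)·C(k,2) + (-72)·C(k,3) + (-24)·C(k,4).
At k = 14: k = 14, so x_{14} = 1 - 140 - 4186 - 26208 - 24024 = -54557.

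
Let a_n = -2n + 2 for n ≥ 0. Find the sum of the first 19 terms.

-304

Over n = 0..18: Σn = 171.
Total = (-2)·171 + (2)·19 = -304.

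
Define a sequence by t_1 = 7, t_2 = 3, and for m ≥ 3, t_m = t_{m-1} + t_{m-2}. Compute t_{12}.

652

Step forward from the initial values:
t_3 = 10, t_4 = 13, t_5 = 23, t_6 = 36, t_7 = 59, t_8 = 95, t_9 = 154, t_{10} = 249, t_{11} = 403, t_{12} = 652.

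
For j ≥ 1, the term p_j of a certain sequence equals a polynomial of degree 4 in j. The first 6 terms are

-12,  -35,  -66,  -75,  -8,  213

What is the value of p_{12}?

12165

1st diffs: -23, -31, -9, 67, 221.
2nd diffs: -8, 22, 76, 154.
3rd diffs: 30, 54, 78.
4th diffs: 24, 24 (constant).
So p_j = j^4 - 5j^3 + j^2 - 6j - 3.
Evaluating at j = 12 gives p_{12} = 12165.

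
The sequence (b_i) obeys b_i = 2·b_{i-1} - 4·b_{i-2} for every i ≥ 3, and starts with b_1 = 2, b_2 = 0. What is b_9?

Applying the relation repeatedly:
b_3 = -8  b_4 = -16  b_5 = 0  b_6 = 64  b_7 = 128  b_8 = 0  b_9 = -512.

-512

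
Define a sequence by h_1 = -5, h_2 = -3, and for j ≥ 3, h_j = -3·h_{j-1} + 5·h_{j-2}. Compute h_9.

-52544

Iterate the recurrence:
h_3 = -16;  h_4 = 33;  h_5 = -179;  h_6 = 702;  h_7 = -3001;  h_8 = 12513;  h_9 = -52544.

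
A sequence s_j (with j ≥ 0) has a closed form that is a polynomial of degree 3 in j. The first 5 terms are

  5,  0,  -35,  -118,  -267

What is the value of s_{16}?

-13755

1st diffs: -5, -35, -83, -149.
2nd diffs: -30, -48, -66.
3rd diffs: -18, -18 (constant).
So s_j = -3j^3 - 6j^2 + 4j + 5.
Evaluating at j = 16 gives s_{16} = -13755.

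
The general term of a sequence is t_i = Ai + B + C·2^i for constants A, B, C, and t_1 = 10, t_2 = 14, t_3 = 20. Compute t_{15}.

The three given values yield: A + B + 2C = 10; 2A + B + 4C = 14; 3A + B + 8C = 20.
Subtracting the first from the second: A + 2C = 4.
Subtracting the second from the third: A + 4C = 6.
Solving: C = 1, A = 2, then B = 6.
Hence t_{15} = 2·15 + 6 + 1·32768 = 32804.

32804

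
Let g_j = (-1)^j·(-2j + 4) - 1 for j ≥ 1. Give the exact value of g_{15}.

25

(-1)^15 = -1; -2j + 4 at j=15 is -26; so g_{15} = 25.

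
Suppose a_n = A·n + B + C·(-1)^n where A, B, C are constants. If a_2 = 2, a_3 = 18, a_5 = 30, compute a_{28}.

Write the equations: 2A + B + C = 2; 3A + B - C = 18; 5A + B - C = 30.
Subtracting the first from the second: A - 2C = 16.
Subtracting the second from the third: 2A = 12.
Solving: C = -5, A = 6, then B = -5.
So a_n = 6·n + (-5) + (-5)·(-1)^n; at n=28 this is 158.

158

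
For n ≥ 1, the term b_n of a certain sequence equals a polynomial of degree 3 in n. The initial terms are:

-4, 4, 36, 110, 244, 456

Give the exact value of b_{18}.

1st diffs: 8, 32, 74, 134, 212.
2nd diffs: 24, 42, 60, 78.
3rd diffs: 18, 18, 18 (constant).
So b_n = 3n^3 - 6n^2 + 5n - 6.
Evaluating at n = 18 gives b_{18} = 15636.

15636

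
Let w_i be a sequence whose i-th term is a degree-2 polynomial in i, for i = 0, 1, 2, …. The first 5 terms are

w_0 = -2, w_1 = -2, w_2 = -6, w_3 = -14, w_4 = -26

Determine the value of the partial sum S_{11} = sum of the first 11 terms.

-682

1st diffs: 0, -4, -8, -12.
2nd diffs: -4, -4, -4 (constant).
So w_i = -2i^2 + 2i - 2.
Continuing: …, -42, -62, -86, -114, …, w_{10} = -182.
Summing i = 0..10 (11 terms) gives -682.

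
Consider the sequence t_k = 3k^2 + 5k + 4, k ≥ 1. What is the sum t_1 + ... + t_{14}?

Over k = 1..14: Σk = 105, Σk² = 1015.
Total = (3)·1015 + (5)·105 + (4)·14 = 3626.

3626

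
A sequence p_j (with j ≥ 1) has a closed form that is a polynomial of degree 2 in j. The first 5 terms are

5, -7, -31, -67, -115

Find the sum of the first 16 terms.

-8080

1st diffs: -12, -24, -36, -48.
2nd diffs: -12, -12, -12 (constant).
Newton forward-difference form: p_j = 5 + (-12)·C(j-1,1) + (-12)·C(j-1,2).
Continuing: …, -175, -247, -331, -427, …, p_{16} = -1435.
Summing j = 1..16 (16 terms) gives -8080.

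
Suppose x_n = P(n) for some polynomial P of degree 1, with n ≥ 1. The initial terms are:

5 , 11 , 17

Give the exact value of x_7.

41

1st diffs: 6, 6 (constant).
So x_n = 6n - 1.
Evaluating at n = 7 gives x_7 = 41.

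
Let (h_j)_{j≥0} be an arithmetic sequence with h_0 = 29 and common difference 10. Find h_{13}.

159

h_j = 29 + (j - 0)·10.
h_{13} = 29 + 13·10 = 159.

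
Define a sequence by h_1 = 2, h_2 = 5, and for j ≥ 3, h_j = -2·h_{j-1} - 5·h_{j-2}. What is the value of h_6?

h_3 = -20; h_4 = 15; h_5 = 70; h_6 = -215.

-215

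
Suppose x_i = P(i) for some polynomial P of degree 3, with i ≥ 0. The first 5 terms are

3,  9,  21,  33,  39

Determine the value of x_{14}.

-1551

1st diffs: 6, 12, 12, 6.
2nd diffs: 6, 0, -6.
3rd diffs: -6, -6 (constant).
Newton forward-difference form: x_i = 3 + 6·C(i,1) + 6·C(i,2) + (-6)·C(i,3).
At i = 14: i = 14, so x_{14} = 3 + 84 + 546 - 2184 = -1551.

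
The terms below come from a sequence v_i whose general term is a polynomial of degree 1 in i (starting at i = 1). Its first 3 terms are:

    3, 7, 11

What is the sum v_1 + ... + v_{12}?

300

1st diffs: 4, 4 (constant).
So v_i = 4i - 1.
Continuing: …, 15, 19, 23, 27, …, v_{12} = 47.
Summing i = 1..12 (12 terms) gives 300.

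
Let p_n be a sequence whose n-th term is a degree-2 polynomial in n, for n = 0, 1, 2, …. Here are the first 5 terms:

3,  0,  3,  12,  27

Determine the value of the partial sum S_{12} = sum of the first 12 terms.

1st diffs: -3, 3, 9, 15.
2nd diffs: 6, 6, 6 (constant).
Newton forward-difference form: p_n = 3 + (-3)·C(n,1) + 6·C(n,2).
Continuing: …, 48, 75, 108, 147, …, p_{11} = 300.
Summing n = 0..11 (12 terms) gives 1158.

1158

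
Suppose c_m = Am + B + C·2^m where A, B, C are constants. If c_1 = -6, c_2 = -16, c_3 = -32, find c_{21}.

The three given values yield: A + B + 2C = -6; 2A + B + 4C = -16; 3A + B + 8C = -32.
Subtracting the first from the second: A + 2C = -10.
Subtracting the second from the third: A + 4C = -16.
Solving: C = -3, A = -4, then B = 4.
So c_m = -4·m + 4 + (-3)·2^m; at m=21 this is -6291536.

-6291536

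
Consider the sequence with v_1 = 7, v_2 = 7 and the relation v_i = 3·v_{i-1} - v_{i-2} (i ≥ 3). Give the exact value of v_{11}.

29267

Step forward from the initial values:
v_3 = 14  v_4 = 35  v_5 = 91  v_6 = 238  v_7 = 623  v_8 = 1631  v_9 = 4270  v_{10} = 11179  v_{11} = 29267.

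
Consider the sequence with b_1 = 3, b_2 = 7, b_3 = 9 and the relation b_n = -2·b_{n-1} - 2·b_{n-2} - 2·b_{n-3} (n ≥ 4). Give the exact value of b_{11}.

368

Applying the relation repeatedly:
b_4 = -38, b_5 = 44, b_6 = -30, b_7 = 48, b_8 = -124, b_9 = 212, b_{10} = -272, b_{11} = 368.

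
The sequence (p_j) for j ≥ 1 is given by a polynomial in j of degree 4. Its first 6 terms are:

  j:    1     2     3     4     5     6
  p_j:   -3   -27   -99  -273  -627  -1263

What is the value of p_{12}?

1st diffs: -24, -72, -174, -354, -636.
2nd diffs: -48, -102, -180, -282.
3rd diffs: -54, -78, -102.
4th diffs: -24, -24 (constant).
Newton forward-difference form: p_j = -3 + (-24)·C(j-1,1) + (-48)·C(j-1,2) + (-54)·C(j-1,3) + (-24)·C(j-1,4).
At j = 12: j-1 = 11, so p_{12} = -3 - 264 - 2640 - 8910 - 7920 = -19737.

-19737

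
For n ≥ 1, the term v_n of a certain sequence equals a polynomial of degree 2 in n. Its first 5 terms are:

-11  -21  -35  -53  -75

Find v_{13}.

-395

1st diffs: -10, -14, -18, -22.
2nd diffs: -4, -4, -4 (constant).
So v_n = -2n^2 - 4n - 5.
Evaluating at n = 13 gives v_{13} = -395.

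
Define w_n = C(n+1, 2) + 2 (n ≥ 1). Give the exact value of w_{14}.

107

C(15, 2) = 105, so w_{14} = 107.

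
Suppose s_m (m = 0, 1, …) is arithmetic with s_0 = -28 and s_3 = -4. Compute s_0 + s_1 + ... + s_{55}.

Common difference d = (-4 - (-28)) / (3 - 0) = 8.
s_m = -28 + (m - 0)·8.
s_{55} = 412; S = 56·(-28 + 412)/2 = 10752.

10752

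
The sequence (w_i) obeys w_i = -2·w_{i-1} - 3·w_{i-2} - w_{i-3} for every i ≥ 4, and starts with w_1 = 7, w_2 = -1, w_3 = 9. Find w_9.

Step forward from the initial values:
w_4 = -22; w_5 = 18; w_6 = 21; w_7 = -74; w_8 = 67; w_9 = 67.

67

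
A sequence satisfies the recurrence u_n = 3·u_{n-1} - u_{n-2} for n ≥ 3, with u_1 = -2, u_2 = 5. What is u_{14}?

Step forward from the initial values:
u_3 = 17; u_4 = 46; u_5 = 121; …; u_{11} = 38993; u_{12} = 102085; u_{13} = 267262; u_{14} = 699701.

699701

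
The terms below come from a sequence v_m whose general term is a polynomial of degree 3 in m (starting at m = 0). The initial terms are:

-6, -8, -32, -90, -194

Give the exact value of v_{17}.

1st diffs: -2, -24, -58, -104.
2nd diffs: -22, -34, -46.
3rd diffs: -12, -12 (constant).
Newton forward-difference form: v_m = -6 + (-2)·C(m,1) + (-22)·C(m,2) + (-12)·C(m,3).
At m = 17: m = 17, so v_{17} = -6 - 34 - 2992 - 8160 = -11192.

-11192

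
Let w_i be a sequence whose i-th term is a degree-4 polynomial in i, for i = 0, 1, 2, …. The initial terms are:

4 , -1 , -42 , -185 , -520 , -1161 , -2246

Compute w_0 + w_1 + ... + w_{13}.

1st diffs: -5, -41, -143, -335, -641, -1085.
2nd diffs: -36, -102, -192, -306, -444.
3rd diffs: -66, -90, -114, -138.
4th diffs: -24, -24, -24 (constant).
So w_i = -i^4 - 5i^3 + 4i^2 - 3i + 4.
Continuing: …, -3937, -6420, -9905, -14626, …, w_{13} = -38905.
Summing i = 0..13 (14 terms) gives -127617.

-127617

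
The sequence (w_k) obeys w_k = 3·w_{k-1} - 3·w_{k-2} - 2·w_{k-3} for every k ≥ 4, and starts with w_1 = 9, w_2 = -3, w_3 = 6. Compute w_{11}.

-273

Step forward from the initial values:
w_4 = 9;  w_5 = 15;  w_6 = 6;  w_7 = -45;  w_8 = -183;  w_9 = -426;  w_{10} = -639;  w_{11} = -273.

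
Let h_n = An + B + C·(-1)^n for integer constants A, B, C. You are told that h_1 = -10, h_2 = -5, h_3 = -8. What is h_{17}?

6

Plug in n = 1, 2, 3: A + B - C = -10; 2A + B + C = -5; 3A + B - C = -8.
Subtracting the first from the second: A + 2C = 5.
Subtracting the second from the third: A - 2C = -3.
Solving: C = 2, A = 1, then B = -9.
Therefore h_{17} = 17 + (-9) + 2·(-1) = 6.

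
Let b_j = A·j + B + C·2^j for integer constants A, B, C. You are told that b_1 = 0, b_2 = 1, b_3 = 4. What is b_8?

247

The three given values yield: A + B + 2C = 0; 2A + B + 4C = 1; 3A + B + 8C = 4.
Subtracting the first from the second: A + 2C = 1.
Subtracting the second from the third: A + 4C = 3.
Solving: C = 1, A = -1, then B = -1.
Therefore b_8 = -8 + (-1) + 1·256 = 247.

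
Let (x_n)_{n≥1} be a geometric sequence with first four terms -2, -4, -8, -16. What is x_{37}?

-137438953472

Common ratio r = 2.
x_n = (-2)·2^(n-1).
x_{37} = (-2)·2^36 = -137438953472.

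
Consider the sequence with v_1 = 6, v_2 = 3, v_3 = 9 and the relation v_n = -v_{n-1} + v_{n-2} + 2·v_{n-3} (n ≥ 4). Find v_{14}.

3

v_4 = 6  v_5 = 9  v_6 = 15  …  v_{11} = 33  v_{12} = 15  v_{13} = 78  v_{14} = 3.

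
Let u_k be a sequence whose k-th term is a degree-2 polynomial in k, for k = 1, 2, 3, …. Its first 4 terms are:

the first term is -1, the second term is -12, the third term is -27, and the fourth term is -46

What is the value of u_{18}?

-732

1st diffs: -11, -15, -19.
2nd diffs: -4, -4 (constant).
Newton forward-difference form: u_k = -1 + (-11)·C(k-1,1) + (-4)·C(k-1,2).
At k = 18: k-1 = 17, so u_{18} = -1 - 187 - 544 = -732.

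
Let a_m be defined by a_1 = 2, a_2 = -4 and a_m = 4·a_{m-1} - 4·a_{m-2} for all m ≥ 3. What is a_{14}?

Applying the relation repeatedly:
a_3 = -24; a_4 = -80; a_5 = -224; …; a_{11} = -38912; a_{12} = -86016; a_{13} = -188416; a_{14} = -409600.
(Characteristic roots are 2 and 2.)

-409600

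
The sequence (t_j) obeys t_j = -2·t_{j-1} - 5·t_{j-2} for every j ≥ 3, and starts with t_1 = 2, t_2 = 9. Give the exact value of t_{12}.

Compute successive terms:
t_3 = -28, t_4 = 11, t_5 = 118, t_6 = -291, t_7 = -8, t_8 = 1471, t_9 = -2902, t_{10} = -1551, t_{11} = 17612, t_{12} = -27469.

-27469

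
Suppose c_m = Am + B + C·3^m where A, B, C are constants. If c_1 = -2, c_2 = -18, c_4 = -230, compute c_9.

-59026

Write the equations: A + B + 3C = -2; 2A + B + 9C = -18; 4A + B + 81C = -230.
Subtracting the first from the second: A + 6C = -16.
Subtracting the second from the third: 2A + 72C = -212.
Solving: C = -3, A = 2, then B = 5.
Hence c_9 = 2·9 + 5 + (-3)·19683 = -59026.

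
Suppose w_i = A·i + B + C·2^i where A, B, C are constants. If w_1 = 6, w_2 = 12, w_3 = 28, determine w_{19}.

The three given values yield: A + B + 2C = 6; 2A + B + 4C = 12; 3A + B + 8C = 28.
Subtracting the first from the second: A + 2C = 6.
Subtracting the second from the third: A + 4C = 16.
Solving: C = 5, A = -4, then B = 0.
Therefore w_{19} = -76 + 0 + 5·524288 = 2621364.

2621364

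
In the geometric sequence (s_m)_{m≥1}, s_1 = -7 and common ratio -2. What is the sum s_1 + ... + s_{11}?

s_m = (-7)·(-2)^(m-1).
S = (-7)·((-2)^11 - 1)/(-2 - 1) = (-7)·(-2048 - 1)/(-3) = -4781.

-4781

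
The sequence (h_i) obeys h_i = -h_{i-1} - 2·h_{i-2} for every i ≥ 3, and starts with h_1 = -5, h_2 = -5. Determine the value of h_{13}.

Step forward from the initial values:
h_3 = 15; h_4 = -5; h_5 = -25; …; h_{10} = 115; h_{11} = -225; h_{12} = -5; h_{13} = 455.

455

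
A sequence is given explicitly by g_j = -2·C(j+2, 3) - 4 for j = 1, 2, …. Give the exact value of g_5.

C(7, 3) = 35, so g_5 = -74.

-74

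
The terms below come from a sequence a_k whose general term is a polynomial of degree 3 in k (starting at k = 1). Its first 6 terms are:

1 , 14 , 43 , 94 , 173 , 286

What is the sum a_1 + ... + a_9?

2577

1st diffs: 13, 29, 51, 79, 113.
2nd diffs: 16, 22, 28, 34.
3rd diffs: 6, 6, 6 (constant).
Newton forward-difference form: a_k = 1 + 13·C(k-1,1) + 16·C(k-1,2) + 6·C(k-1,3).
Continuing: 439, 638, 889.
Summing k = 1..9 (9 terms) gives 2577.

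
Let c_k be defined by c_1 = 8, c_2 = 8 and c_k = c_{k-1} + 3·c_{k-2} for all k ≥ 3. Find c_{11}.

21464

c_3 = 32; c_4 = 56; c_5 = 152; c_6 = 320; c_7 = 776; c_8 = 1736; c_9 = 4064; c_{10} = 9272; c_{11} = 21464.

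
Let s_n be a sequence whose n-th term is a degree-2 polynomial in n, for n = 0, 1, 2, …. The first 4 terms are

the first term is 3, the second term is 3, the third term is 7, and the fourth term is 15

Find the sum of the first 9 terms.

363

1st diffs: 0, 4, 8.
2nd diffs: 4, 4 (constant).
Newton forward-difference form: s_n = 3 + 4·C(n,2).
Continuing: …, 27, 43, 63, 87, …, s_8 = 115.
Summing n = 0..8 (9 terms) gives 363.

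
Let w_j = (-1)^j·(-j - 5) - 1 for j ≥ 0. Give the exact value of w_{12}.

-18

(-1)^12 = 1; -j - 5 at j=12 is -17; so w_{12} = -18.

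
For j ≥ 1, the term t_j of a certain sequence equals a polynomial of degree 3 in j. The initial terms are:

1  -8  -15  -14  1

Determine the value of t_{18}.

1st diffs: -9, -7, 1, 15.
2nd diffs: 2, 8, 14.
3rd diffs: 6, 6 (constant).
Newton forward-difference form: t_j = 1 + (-9)·C(j-1,1) + 2·C(j-1,2) + 6·C(j-1,3).
At j = 18: j-1 = 17, so t_{18} = 1 - 153 + 272 + 4080 = 4200.

4200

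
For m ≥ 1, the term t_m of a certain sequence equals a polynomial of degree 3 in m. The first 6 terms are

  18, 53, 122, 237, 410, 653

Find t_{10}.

1st diffs: 35, 69, 115, 173, 243.
2nd diffs: 34, 46, 58, 70.
3rd diffs: 12, 12, 12 (constant).
Newton forward-difference form: t_m = 18 + 35·C(m-1,1) + 34·C(m-1,2) + 12·C(m-1,3).
At m = 10: m-1 = 9, so t_{10} = 18 + 315 + 1224 + 1008 = 2565.

2565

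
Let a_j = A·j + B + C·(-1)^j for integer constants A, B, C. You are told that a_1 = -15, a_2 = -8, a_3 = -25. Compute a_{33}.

-175

The three given values yield: A + B - C = -15; 2A + B + C = -8; 3A + B - C = -25.
Subtracting the first from the second: A + 2C = 7.
Subtracting the second from the third: A - 2C = -17.
Solving: C = 6, A = -5, then B = -4.
So a_j = -5·j + (-4) + 6·(-1)^j; at j=33 this is -175.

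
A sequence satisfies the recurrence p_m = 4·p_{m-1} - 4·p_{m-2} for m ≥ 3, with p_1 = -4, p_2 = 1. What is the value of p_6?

Compute successive terms:
p_3 = 20;  p_4 = 76;  p_5 = 224;  p_6 = 592.
(Characteristic roots are 2 and 2.)

592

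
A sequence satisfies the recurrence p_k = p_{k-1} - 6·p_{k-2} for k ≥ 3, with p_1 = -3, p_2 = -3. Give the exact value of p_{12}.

36465

Step forward from the initial values:
p_3 = 15; p_4 = 33; p_5 = -57; p_6 = -255; p_7 = 87; p_8 = 1617; p_9 = 1095; p_{10} = -8607; p_{11} = -15177; p_{12} = 36465.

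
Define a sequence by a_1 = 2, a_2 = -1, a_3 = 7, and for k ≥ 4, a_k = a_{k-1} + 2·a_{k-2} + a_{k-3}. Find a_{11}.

Compute successive terms:
a_4 = 7; a_5 = 20; a_6 = 41; a_7 = 88; a_8 = 190; a_9 = 407; a_{10} = 875; a_{11} = 1879.

1879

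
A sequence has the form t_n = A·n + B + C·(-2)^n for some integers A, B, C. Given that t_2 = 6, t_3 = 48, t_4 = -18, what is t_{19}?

The three given values yield: 2A + B + 4C = 6; 3A + B - 8C = 48; 4A + B + 16C = -18.
Subtracting the first from the second: A - 12C = 42.
Subtracting the second from the third: A + 24C = -66.
Solving: C = -3, A = 6, then B = 6.
Therefore t_{19} = 114 + 6 + (-3)·(-524288) = 1572984.

1572984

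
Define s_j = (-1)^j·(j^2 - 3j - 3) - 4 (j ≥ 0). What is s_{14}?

147

(-1)^14 = 1; j^2 - 3j - 3 at j=14 is 151; so s_{14} = 147.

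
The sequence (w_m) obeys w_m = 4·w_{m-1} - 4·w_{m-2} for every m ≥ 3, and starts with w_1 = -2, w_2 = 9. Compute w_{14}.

675840

Iterate the recurrence:
w_3 = 44  w_4 = 140  w_5 = 384  …  w_{11} = 64512  w_{12} = 142336  w_{13} = 311296  w_{14} = 675840.
(Characteristic roots are 2 and 2.)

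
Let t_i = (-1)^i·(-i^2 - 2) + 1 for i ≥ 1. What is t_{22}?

(-1)^22 = 1; -i^2 - 2 at i=22 is -486; so t_{22} = -485.

-485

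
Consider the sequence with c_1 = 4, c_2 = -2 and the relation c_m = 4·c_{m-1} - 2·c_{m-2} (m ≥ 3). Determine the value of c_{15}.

-44908544

Step forward from the initial values:
c_3 = -16  c_4 = -60  c_5 = -208  …  c_{12} = -1128384  c_{13} = -3852544  c_{14} = -13153408  c_{15} = -44908544.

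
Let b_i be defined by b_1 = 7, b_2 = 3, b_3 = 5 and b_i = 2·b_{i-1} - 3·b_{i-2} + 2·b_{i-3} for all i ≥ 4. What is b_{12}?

-129

Compute successive terms:
b_4 = 15; b_5 = 21; b_6 = 7; b_7 = -19; b_8 = -17; b_9 = 37; b_{10} = 87; b_{11} = 29; b_{12} = -129.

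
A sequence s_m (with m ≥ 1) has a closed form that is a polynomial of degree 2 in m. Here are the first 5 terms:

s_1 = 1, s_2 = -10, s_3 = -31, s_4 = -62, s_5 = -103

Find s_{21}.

-2119

1st diffs: -11, -21, -31, -41.
2nd diffs: -10, -10, -10 (constant).
Newton forward-difference form: s_m = 1 + (-11)·C(m-1,1) + (-10)·C(m-1,2).
At m = 21: m-1 = 20, so s_{21} = 1 - 220 - 1900 = -2119.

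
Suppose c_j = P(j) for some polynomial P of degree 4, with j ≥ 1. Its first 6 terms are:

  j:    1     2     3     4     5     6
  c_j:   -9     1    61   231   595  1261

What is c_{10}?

9945

1st diffs: 10, 60, 170, 364, 666.
2nd diffs: 50, 110, 194, 302.
3rd diffs: 60, 84, 108.
4th diffs: 24, 24 (constant).
Newton forward-difference form: c_j = -9 + 10·C(j-1,1) + 50·C(j-1,2) + 60·C(j-1,3) + 24·C(j-1,4).
At j = 10: j-1 = 9, so c_{10} = -9 + 90 + 1800 + 5040 + 3024 = 9945.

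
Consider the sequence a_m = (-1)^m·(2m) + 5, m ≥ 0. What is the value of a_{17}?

(-1)^17 = -1; 2m at m=17 is 34; so a_{17} = -29.

-29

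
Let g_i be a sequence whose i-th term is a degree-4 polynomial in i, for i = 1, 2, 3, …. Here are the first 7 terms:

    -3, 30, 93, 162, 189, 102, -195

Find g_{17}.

1st diffs: 33, 63, 69, 27, -87, -297.
2nd diffs: 30, 6, -42, -114, -210.
3rd diffs: -24, -48, -72, -96.
4th diffs: -24, -24, -24 (constant).
So g_i = -i^4 + 6i^3 + 4i^2 - 6i - 6.
Evaluating at i = 17 gives g_{17} = -52995.

-52995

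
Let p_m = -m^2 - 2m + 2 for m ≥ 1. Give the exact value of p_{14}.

p_{14} = -1·14^2 - 2·14 + 2 = -222.

-222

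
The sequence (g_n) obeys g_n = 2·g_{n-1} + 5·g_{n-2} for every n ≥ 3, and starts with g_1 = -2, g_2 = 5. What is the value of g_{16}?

Compute successive terms:
g_3 = 0, g_4 = 25, g_5 = 50, …, g_{13} = 1217050, g_{14} = 4199225, g_{15} = 14483700, g_{16} = 49963525.

49963525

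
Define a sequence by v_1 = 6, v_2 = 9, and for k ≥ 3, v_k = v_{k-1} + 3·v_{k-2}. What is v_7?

Applying the relation repeatedly:
v_3 = 27; v_4 = 54; v_5 = 135; v_6 = 297; v_7 = 702.

702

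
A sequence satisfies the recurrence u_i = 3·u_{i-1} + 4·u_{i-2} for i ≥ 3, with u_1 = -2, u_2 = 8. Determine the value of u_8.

Iterate the recurrence:
u_3 = 16, u_4 = 80, u_5 = 304, u_6 = 1232, u_7 = 4912, u_8 = 19664.
(Characteristic roots are 4 and -1.)

19664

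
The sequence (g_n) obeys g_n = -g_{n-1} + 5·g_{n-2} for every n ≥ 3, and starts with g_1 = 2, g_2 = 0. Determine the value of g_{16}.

g_3 = 10, g_4 = -10, g_5 = 60, …, g_{13} = 176210, g_{14} = -485760, g_{15} = 1366810, g_{16} = -3795610.

-3795610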